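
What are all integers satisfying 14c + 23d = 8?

Step 1: Compute gcd(14, 23) = 1.
Since 1 divides 8, solutions exist.

Step 2: Find a particular solution using extended Euclidean algorithm.
We get c₀ = 40, d₀ = -24.
Check: 14*40 + 23*-24 = 8 = 8 ✓

Step 3: Write the general solution.
c = 40 + (23/1)t = 40 + 23t
d = -24 - (14/1)t = -24 - 14t
for any integer t.

c = 40 + 23t, d = -24 - 14t for integer t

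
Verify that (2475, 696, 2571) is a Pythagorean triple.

Compute a² + b² = 2475² + 696² = 6125625 + 484416 = 6610041
Compute c² = 2571² = 6610041
Since 6610041 = 6610041, confirmed.

Yes, it is a Pythagorean triple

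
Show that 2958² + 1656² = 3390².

Compute a² + b² = 2958² + 1656² = 8749764 + 2742336 = 11492100
Compute c² = 3390² = 11492100
Since 11492100 = 11492100, confirmed.

Yes, it is a Pythagorean triple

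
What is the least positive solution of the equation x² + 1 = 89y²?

We need x² = 89y² - 1. Try successive y:
y = 1: x² = 89·1² - 1 = 88, not a perfect square
y = 2: x² = 89·2² - 1 = 355, not a perfect square
y = 3: x² = 89·3² - 1 = 800, not a perfect square
...
y = 53: x² = 89·53² - 1 = 250000 = 500² ✓
Check: 500² - 89·53² = 250000 - 250001 = -1 ✓

x = 500, y = 53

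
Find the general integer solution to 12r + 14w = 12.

Step 1: Compute gcd(12, 14) = 2.
Since 2 divides 12, solutions exist.

Step 2: Find a particular solution using extended Euclidean algorithm.
We get r₀ = -6, w₀ = 6.
Check: 12*-6 + 14*6 = 12 = 12 ✓

Step 3: Write the general solution.
r = -6 + (14/2)t = -6 + 7t
w = 6 - (12/2)t = 6 - 6t
for any integer t.

r = -6 + 7t, w = 6 - 6t for integer t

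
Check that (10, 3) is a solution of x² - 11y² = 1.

Compute x² = 10² = 100
Compute 11y² = 11·3² = 11·9 = 99
x² - 11y² = 100 - 99 = 1
Since this equals 1, (10, 3) is a solution.

Yes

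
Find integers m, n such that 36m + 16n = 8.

Step 1: Check solvability.
gcd(36, 16) = 4
Since 4 divides 8, solutions exist.

Step 2: Apply extended Euclidean algorithm to find gcd.
We find integers such that 36*x0 + 16*y0 = 4

Step 3: Scale the particular solution.
Multiply by 8/4 = 2:
m = 2, n = -4

Step 4: Verify.
36*(2) + 16*(-4) = 8 = 8 ✓

m = 2, n = -4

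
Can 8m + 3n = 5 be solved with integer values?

Step 1: Compute gcd(8, 3).
gcd(8, 3) = 1

Step 2: Check divisibility.
Does 1 divide 5? 5 = 1 x 5, so yes.

By the theorem on linear Diophantine equations, 8m + 3n = 5 has integer solutions if and only if gcd(8, 3) divides 5. Since 1 | 5, solutions exist.

Yes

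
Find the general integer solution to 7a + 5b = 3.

Step 1: Compute gcd(7, 5) = 1.
Since 1 divides 3, solutions exist.

Step 2: Find a particular solution using extended Euclidean algorithm.
We get a₀ = -6, b₀ = 9.
Check: 7*-6 + 5*9 = 3 = 3 ✓

Step 3: Write the general solution.
a = -6 + (5/1)t = -6 + 5t
b = 9 - (7/1)t = 9 - 7t
for any integer t.

a = -6 + 5t, b = 9 - 7t for integer t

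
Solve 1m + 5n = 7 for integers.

Step 1: Check solvability.
gcd(1, 5) = 1
Since 1 divides 7, solutions exist.

Step 2: Apply extended Euclidean algorithm to find gcd.
We find integers such that 1*x0 + 5*y0 = 1

Step 3: Scale the particular solution.
Multiply by 7/1 = 7:
m = 7, n = 0

Step 4: Verify.
1*(7) + 5*(0) = 7 = 7 ✓

m = 7, n = 0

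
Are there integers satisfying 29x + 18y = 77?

Step 1: Compute gcd(29, 18).
gcd(29, 18) = 1

Step 2: Check divisibility.
Does 1 divide 77? 77 = 1 x 77, so yes.

By the theorem on linear Diophantine equations, 29x + 18y = 77 has integer solutions if and only if gcd(29, 18) divides 77. Since 1 | 77, solutions exist.

Yes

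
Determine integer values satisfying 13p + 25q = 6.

Step 1: Check solvability.
gcd(13, 25) = 1
Since 1 divides 6, solutions exist.

Step 2: Apply extended Euclidean algorithm to find gcd.
We find integers such that 13*x0 + 25*y0 = 1

Step 3: Scale the particular solution.
Multiply by 6/1 = 6:
p = 12, q = -6

Step 4: Verify.
13*(12) + 25*(-6) = 6 = 6 ✓

p = 12, q = -6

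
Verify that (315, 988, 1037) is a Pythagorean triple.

Compute a² + b² = 315² + 988² = 99225 + 976144 = 1075369
Compute c² = 1037² = 1075369
Since 1075369 = 1075369, confirmed.

Yes, it is a Pythagorean triple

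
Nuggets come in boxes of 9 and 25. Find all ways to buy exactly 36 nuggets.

We need non-negative integers (x, y) with 9x + 25y = 36.
For each x in 0..4, check if 36 - 9x is a non-negative multiple of 25.
x = 4: 25y = 0, y = 0 ✓

(4 boxes of 9, 0 boxes of 25)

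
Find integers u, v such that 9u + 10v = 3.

Step 1: Check solvability.
gcd(9, 10) = 1
Since 1 divides 3, solutions exist.

Step 2: Apply extended Euclidean algorithm to find gcd.
We find integers such that 9*x0 + 10*y0 = 1

Step 3: Scale the particular solution.
Multiply by 3/1 = 3:
u = -3, v = 3

Step 4: Verify.
9*(-3) + 10*(3) = 3 = 3 ✓

u = -3, v = 3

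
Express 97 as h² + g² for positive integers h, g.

We need to find integers h, g > 0 such that h² + g² = 97.
Trying h = 4: g² = 97 - 4² = 97 - 16 = 81
g = 9
Check: 4² + 9² = 16 + 81 = 97 ✓

97 = 4² + 9²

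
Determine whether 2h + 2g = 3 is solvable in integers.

Step 1: Compute gcd(2, 2).
gcd(2, 2) = 2

Step 2: Check divisibility.
Does 2 divide 3? 3 = 2 x 1 + 1, so no.

By the theorem on linear Diophantine equations, 2h + 2g = 3 has integer solutions if and only if gcd(2, 2) divides 3. Since 2 does not divide 3, no solutions exist.

No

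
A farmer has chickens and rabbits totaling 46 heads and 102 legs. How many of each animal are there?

Let c = chickens, r = rabbits.
Heads: c + r = 46
Legs: 2c + 4r = 102
From the first equation, c = 46 - r. Substitute:
2(46 - r) + 4r = 102
92 + 2r = 102
r = (102 - 92)/2 = 5
c = 46 - 5 = 41

Chickens: 41, Rabbits: 5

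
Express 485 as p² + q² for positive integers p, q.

We need to find integers p, q > 0 such that p² + q² = 485.
Trying p = 1: q² = 485 - 1² = 485 - 1 = 484
q = 22
Check: 1² + 22² = 1 + 484 = 485 ✓

485 = 1² + 22²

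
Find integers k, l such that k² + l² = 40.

We need to find integers k, l > 0 such that k² + l² = 40.
Trying k = 2: l² = 40 - 2² = 40 - 4 = 36
l = 6
Check: 2² + 6² = 4 + 36 = 40 ✓

40 = 2² + 6²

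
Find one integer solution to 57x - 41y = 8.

Step 1: Check solvability.
gcd(57, 41) = 1
Since 1 divides 8, solutions exist.

Step 2: Apply extended Euclidean algorithm to find gcd.
We find integers such that 57*x0 + 41*y0 = 1

Step 3: Scale the particular solution.
Multiply by 8/1 = 8:
x = 144, y = 200

Step 4: Verify.
57*(144) - 41*(200) = 8 = 8 ✓

x = 144, y = 200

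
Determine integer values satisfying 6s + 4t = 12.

Step 1: Check solvability.
gcd(6, 4) = 2
Since 2 divides 12, solutions exist.

Step 2: Apply extended Euclidean algorithm to find gcd.
We find integers such that 6*x0 + 4*y0 = 2

Step 3: Scale the particular solution.
Multiply by 12/2 = 6:
s = 6, t = -6

Step 4: Verify.
6*(6) + 4*(-6) = 12 = 12 ✓

s = 6, t = -6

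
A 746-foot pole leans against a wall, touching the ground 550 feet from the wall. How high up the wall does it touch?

The ladder, wall, and ground form a right triangle with hypotenuse 746 and one leg 550.
By the Pythagorean theorem: h² = 746² - 550² = 556516 - 302500 = 254016
h = √254016 = 504 feet

504 feet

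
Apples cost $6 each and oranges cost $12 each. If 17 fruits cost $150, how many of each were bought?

Let a = apples, o = oranges.
a + o = 17
6a + 12o = 150
Substitute o = 17 - a:
6a + 12(17 - a) = 150
(6 - 12)a = 150 - 204
-6a = -54
a = 9, o = 17 - 9 = 8

Apples: 9, Oranges: 8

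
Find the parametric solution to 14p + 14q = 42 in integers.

Step 1: Compute gcd(14, 14) = 14.
Since 14 divides 42, solutions exist.

Step 2: Find a particular solution using extended Euclidean algorithm.
We get p₀ = 0, q₀ = 3.
Check: 14*0 + 14*3 = 42 = 42 ✓

Step 3: Write the general solution.
p = 0 + (14/14)t = 0 + 1t
q = 3 - (14/14)t = 3 - 1t
for any integer t.

p = 0 + 1t, q = 3 - 1t for integer t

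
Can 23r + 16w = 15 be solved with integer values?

Step 1: Compute gcd(23, 16).
gcd(23, 16) = 1

Step 2: Check divisibility.
Does 1 divide 15? 15 = 1 x 15, so yes.

By the theorem on linear Diophantine equations, 23r + 16w = 15 has integer solutions if and only if gcd(23, 16) divides 15. Since 1 | 15, solutions exist.

Yes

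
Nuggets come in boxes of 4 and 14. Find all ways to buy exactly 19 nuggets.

We need non-negative integers (x, y) with 4x + 14y = 19.
For each x in 0..4, check if 19 - 4x is a non-negative multiple of 14.
No x yields an integer y ≥ 0.

No solution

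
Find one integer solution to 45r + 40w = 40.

Step 1: Check solvability.
gcd(45, 40) = 5
Since 5 divides 40, solutions exist.

Step 2: Apply extended Euclidean algorithm to find gcd.
We find integers such that 45*x0 + 40*y0 = 5

Step 3: Scale the particular solution.
Multiply by 40/5 = 8:
r = 8, w = -8

Step 4: Verify.
45*(8) + 40*(-8) = 40 = 40 ✓

r = 8, w = -8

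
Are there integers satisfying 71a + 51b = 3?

Step 1: Compute gcd(71, 51).
gcd(71, 51) = 1

Step 2: Check divisibility.
Does 1 divide 3? 3 = 1 x 3, so yes.

By the theorem on linear Diophantine equations, 71a + 51b = 3 has integer solutions if and only if gcd(71, 51) divides 3. Since 1 | 3, solutions exist.

Yes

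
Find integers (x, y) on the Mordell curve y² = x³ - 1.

Try small integer x values and check whether x³ - 1 is a perfect square.
x = 1: x³ - 1 = 1³ - 1 = 1 - 1 = 0
Is 0 a perfect square? 0² = 0 ✓
So (x, y) = (1, 0) is a solution.

x = 1, y = 0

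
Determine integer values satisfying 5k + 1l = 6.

Step 1: Check solvability.
gcd(5, 1) = 1
Since 1 divides 6, solutions exist.

Step 2: Apply extended Euclidean algorithm to find gcd.
We find integers such that 5*x0 + 1*y0 = 1

Step 3: Scale the particular solution.
Multiply by 6/1 = 6:
k = 0, l = 6

Step 4: Verify.
5*(0) + 1*(6) = 6 = 6 ✓

k = 0, l = 6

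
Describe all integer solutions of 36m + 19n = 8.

Step 1: Compute gcd(36, 19) = 1.
Since 1 divides 8, solutions exist.

Step 2: Find a particular solution using extended Euclidean algorithm.
We get m₀ = 72, n₀ = -136.
Check: 36*72 + 19*-136 = 8 = 8 ✓

Step 3: Write the general solution.
m = 72 + (19/1)t = 72 + 19t
n = -136 - (36/1)t = -136 - 36t
for any integer t.

m = 72 + 19t, n = -136 - 36t for integer t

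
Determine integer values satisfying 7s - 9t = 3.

Step 1: Check solvability.
gcd(7, 9) = 1
Since 1 divides 3, solutions exist.

Step 2: Apply extended Euclidean algorithm to find gcd.
We find integers such that 7*x0 + 9*y0 = 1

Step 3: Scale the particular solution.
Multiply by 3/1 = 3:
s = 12, t = 9

Step 4: Verify.
7*(12) - 9*(9) = 3 = 3 ✓

s = 12, t = 9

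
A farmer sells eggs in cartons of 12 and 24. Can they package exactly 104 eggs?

We need non-negative a, b with 12a + 24b = 104.
gcd(12, 24) = 12, and 12 does not divide 104.
No integer solutions exist.

No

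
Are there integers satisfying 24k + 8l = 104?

Step 1: Compute gcd(24, 8).
gcd(24, 8) = 8

Step 2: Check divisibility.
Does 8 divide 104? 104 = 8 x 13, so yes.

By the theorem on linear Diophantine equations, 24k + 8l = 104 has integer solutions if and only if gcd(24, 8) divides 104. Since 8 | 104, solutions exist.

Yes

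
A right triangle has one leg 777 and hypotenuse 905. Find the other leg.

b² = c² - a² = 819025 - 603729 = 215296
b = 464

464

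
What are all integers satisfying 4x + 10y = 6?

Step 1: Compute gcd(4, 10) = 2.
Since 2 divides 6, solutions exist.

Step 2: Find a particular solution using extended Euclidean algorithm.
We get x₀ = -6, y₀ = 3.
Check: 4*-6 + 10*3 = 6 = 6 ✓

Step 3: Write the general solution.
x = -6 + (10/2)t = -6 + 5t
y = 3 - (4/2)t = 3 - 2t
for any integer t.

x = -6 + 5t, y = 3 - 2t for integer t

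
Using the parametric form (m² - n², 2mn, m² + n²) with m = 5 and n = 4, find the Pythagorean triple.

a = m² - n² = 5² - 4² = 25 - 16 = 9
b = 2mn = 2·5·4 = 40
c = m² + n² = 25 + 16 = 41
Verify: 9² + 40² = 81 + 1600 = 1681 = 41² ✓

(9, 40, 41)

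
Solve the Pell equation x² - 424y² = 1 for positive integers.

We seek the smallest positive integers (x, y) with x² - 424y² = 1, i.e., x² = 424y² + 1.
Try successive y values:
y = 1: x² = 424·1² + 1 = 425, not a perfect square
y = 2: x² = 424·2² + 1 = 1697, not a perfect square
y = 3: x² = 424·3² + 1 = 3817, not a perfect square
... continuing the search (or via continued fractions) ...
y = 1557945: x² = 424·1557945² + 1 = 1029129672162601, x = 32080051 ✓

Verify: 32080051² - 424·1557945² = 1029129672162601 - 1029129672162600 = 1 ✓

x = 32080051, y = 1557945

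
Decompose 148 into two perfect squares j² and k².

We need to find integers j, k > 0 such that j² + k² = 148.
Trying j = 2: k² = 148 - 2² = 148 - 4 = 144
k = 12
Check: 2² + 12² = 4 + 144 = 148 ✓

148 = 2² + 12²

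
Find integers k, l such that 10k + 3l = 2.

Step 1: Check solvability.
gcd(10, 3) = 1
Since 1 divides 2, solutions exist.

Step 2: Apply extended Euclidean algorithm to find gcd.
We find integers such that 10*x0 + 3*y0 = 1

Step 3: Scale the particular solution.
Multiply by 2/1 = 2:
k = 2, l = -6

Step 4: Verify.
10*(2) + 3*(-6) = 2 = 2 ✓

k = 2, l = -6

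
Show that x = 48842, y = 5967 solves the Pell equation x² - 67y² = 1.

Compute x² = 48842² = 2385540964
Compute 67y² = 67·5967² = 67·35605089 = 2385540963
x² - 67y² = 2385540964 - 2385540963 = 1
Since this equals 1, (48842, 5967) is a solution.

Yes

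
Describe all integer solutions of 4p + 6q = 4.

Step 1: Compute gcd(4, 6) = 2.
Since 2 divides 4, solutions exist.

Step 2: Find a particular solution using extended Euclidean algorithm.
We get p₀ = -2, q₀ = 2.
Check: 4*-2 + 6*2 = 4 = 4 ✓

Step 3: Write the general solution.
p = -2 + (6/2)t = -2 + 3t
q = 2 - (4/2)t = 2 - 2t
for any integer t.

p = -2 + 3t, q = 2 - 2t for integer t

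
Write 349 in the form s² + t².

We need to find integers s, t > 0 such that s² + t² = 349.
Trying s = 5: t² = 349 - 5² = 349 - 25 = 324
t = 18
Check: 5² + 18² = 25 + 324 = 349 ✓

349 = 5² + 18²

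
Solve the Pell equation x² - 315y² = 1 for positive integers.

We seek the smallest positive integers (x, y) with x² - 315y² = 1, i.e., x² = 315y² + 1.
Try successive y values:
y = 1: x² = 315·1² + 1 = 316, not a perfect square
y = 2: x² = 315·2² + 1 = 1261, not a perfect square
y = 3: x² = 315·3² + 1 = 2836, not a perfect square
... continuing the search (or via continued fractions) ...
y = 4: x² = 315·4² + 1 = 5041, x = 71 ✓

Verify: 71² - 315·4² = 5041 - 5040 = 1 ✓

x = 71, y = 4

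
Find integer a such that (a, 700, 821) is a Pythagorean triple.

a² = c² - b² = 821² - 700² = 674041 - 490000 = 184041
a = sqrt(184041) = 429

429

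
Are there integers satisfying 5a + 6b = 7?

Step 1: Compute gcd(5, 6).
gcd(5, 6) = 1

Step 2: Check divisibility.
Does 1 divide 7? 7 = 1 x 7, so yes.

By the theorem on linear Diophantine equations, 5a + 6b = 7 has integer solutions if and only if gcd(5, 6) divides 7. Since 1 | 7, solutions exist.

Yes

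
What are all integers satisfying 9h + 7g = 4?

Step 1: Compute gcd(9, 7) = 1.
Since 1 divides 4, solutions exist.

Step 2: Find a particular solution using extended Euclidean algorithm.
We get h₀ = -12, g₀ = 16.
Check: 9*-12 + 7*16 = 4 = 4 ✓

Step 3: Write the general solution.
h = -12 + (7/1)t = -12 + 7t
g = 16 - (9/1)t = 16 - 9t
for any integer t.

h = -12 + 7t, g = 16 - 9t for integer t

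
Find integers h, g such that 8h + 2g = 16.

Step 1: Check solvability.
gcd(8, 2) = 2
Since 2 divides 16, solutions exist.

Step 2: Apply extended Euclidean algorithm to find gcd.
We find integers such that 8*x0 + 2*y0 = 2

Step 3: Scale the particular solution.
Multiply by 16/2 = 8:
h = 0, g = 8

Step 4: Verify.
8*(0) + 2*(8) = 16 = 16 ✓

h = 0, g = 8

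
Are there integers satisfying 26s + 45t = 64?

Step 1: Compute gcd(26, 45).
gcd(26, 45) = 1

Step 2: Check divisibility.
Does 1 divide 64? 64 = 1 x 64, so yes.

By the theorem on linear Diophantine equations, 26s + 45t = 64 has integer solutions if and only if gcd(26, 45) divides 64. Since 1 | 64, solutions exist.

Yes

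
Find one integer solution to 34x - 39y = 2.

Step 1: Check solvability.
gcd(34, 39) = 1
Since 1 divides 2, solutions exist.

Step 2: Apply extended Euclidean algorithm to find gcd.
We find integers such that 34*x0 + 39*y0 = 1

Step 3: Scale the particular solution.
Multiply by 2/1 = 2:
x = -16, y = -14

Step 4: Verify.
34*(-16) - 39*(-14) = 2 = 2 ✓

x = -16, y = -14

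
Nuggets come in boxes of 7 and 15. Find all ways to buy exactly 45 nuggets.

We need non-negative integers (x, y) with 7x + 15y = 45.
For each x in 0..6, check if 45 - 7x is a non-negative multiple of 15.
x = 0: 15y = 45, y = 3 ✓

(0 boxes of 7, 3 boxes of 15)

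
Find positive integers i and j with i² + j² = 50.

We need to find integers i, j > 0 such that i² + j² = 50.
Trying i = 1: j² = 50 - 1² = 50 - 1 = 49
j = 7
Check: 1² + 7² = 1 + 49 = 50 ✓

50 = 1² + 7²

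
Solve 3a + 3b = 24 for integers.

Step 1: Check solvability.
gcd(3, 3) = 3
Since 3 divides 24, solutions exist.

Step 2: Apply extended Euclidean algorithm to find gcd.
We find integers such that 3*x0 + 3*y0 = 3

Step 3: Scale the particular solution.
Multiply by 24/3 = 8:
a = 0, b = 8

Step 4: Verify.
3*(0) + 3*(8) = 24 = 24 ✓

a = 0, b = 8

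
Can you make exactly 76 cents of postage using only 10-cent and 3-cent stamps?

We need non-negative x, y with 10x + 3y = 76.
gcd(10, 3) = 1 divides 76, so integer solutions exist.
Search for a non-negative one: x = 1 gives 3y = 76 - 10 = 66, so y = 22.
Check: 10·1 + 3·22 = 76 ✓

Yes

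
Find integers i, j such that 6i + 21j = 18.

Step 1: Check solvability.
gcd(6, 21) = 3
Since 3 divides 18, solutions exist.

Step 2: Apply extended Euclidean algorithm to find gcd.
We find integers such that 6*x0 + 21*y0 = 3

Step 3: Scale the particular solution.
Multiply by 18/3 = 6:
i = -18, j = 6

Step 4: Verify.
6*(-18) + 21*(6) = 18 = 18 ✓

i = -18, j = 6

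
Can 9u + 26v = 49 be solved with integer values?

Step 1: Compute gcd(9, 26).
gcd(9, 26) = 1

Step 2: Check divisibility.
Does 1 divide 49? 49 = 1 x 49, so yes.

By the theorem on linear Diophantine equations, 9u + 26v = 49 has integer solutions if and only if gcd(9, 26) divides 49. Since 1 | 49, solutions exist.

Yes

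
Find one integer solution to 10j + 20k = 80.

Step 1: Check solvability.
gcd(10, 20) = 10
Since 10 divides 80, solutions exist.

Step 2: Apply extended Euclidean algorithm to find gcd.
We find integers such that 10*x0 + 20*y0 = 10

Step 3: Scale the particular solution.
Multiply by 80/10 = 8:
j = 8, k = 0

Step 4: Verify.
10*(8) + 20*(0) = 80 = 80 ✓

j = 8, k = 0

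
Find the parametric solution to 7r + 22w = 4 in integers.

Step 1: Compute gcd(7, 22) = 1.
Since 1 divides 4, solutions exist.

Step 2: Find a particular solution using extended Euclidean algorithm.
We get r₀ = -12, w₀ = 4.
Check: 7*-12 + 22*4 = 4 = 4 ✓

Step 3: Write the general solution.
r = -12 + (22/1)t = -12 + 22t
w = 4 - (7/1)t = 4 - 7t
for any integer t.

r = -12 + 22t, w = 4 - 7t for integer t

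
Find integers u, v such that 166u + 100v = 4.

Step 1: Check solvability.
gcd(166, 100) = 2
Since 2 divides 4, solutions exist.

Step 2: Apply extended Euclidean algorithm to find gcd.
We find integers such that 166*x0 + 100*y0 = 2

Step 3: Scale the particular solution.
Multiply by 4/2 = 2:
u = -6, v = 10

Step 4: Verify.
166*(-6) + 100*(10) = 4 = 4 ✓

u = -6, v = 10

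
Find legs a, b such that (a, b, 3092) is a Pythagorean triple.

We need a² + b² = 3092² = 9560464.
Trying: 780² + 2992² = 608400 + 8952064 = 9560464 ✓

(780, 2992, 3092)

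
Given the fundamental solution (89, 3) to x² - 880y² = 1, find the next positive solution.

Solutions to x² - Dy² = 1 are generated by powers of (x₀ + y₀√D).
The next solution satisfies x₁ + y₁√880 = (x₀ + y₀√880)², giving:
x₁ = x₀² + 880y₀² = 89² + 880·3² = 7921 + 7920 = 15841
y₁ = 2x₀y₀ = 2·89·3 = 534

Verify: 15841² - 880·534² = 250937281 - 250937280 = 1 ✓

x = 15841, y = 534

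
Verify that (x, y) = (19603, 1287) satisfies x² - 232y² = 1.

Compute x² = 19603² = 384277609
Compute 232y² = 232·1287² = 232·1656369 = 384277608
x² - 232y² = 384277609 - 384277608 = 1
Since this equals 1, (19603, 1287) is a solution.

Yes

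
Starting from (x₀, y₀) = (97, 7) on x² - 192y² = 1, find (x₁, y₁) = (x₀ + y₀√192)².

Solutions to x² - Dy² = 1 are generated by powers of (x₀ + y₀√D).
The next solution satisfies x₁ + y₁√192 = (x₀ + y₀√192)², giving:
x₁ = x₀² + 192y₀² = 97² + 192·7² = 9409 + 9408 = 18817
y₁ = 2x₀y₀ = 2·97·7 = 1358

Verify: 18817² - 192·1358² = 354079489 - 354079488 = 1 ✓

x = 18817, y = 1358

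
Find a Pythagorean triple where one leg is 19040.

We need the other leg and hypotenuse such that 19040² + x² = c².
Take x = 3720, c = 19400: 19040² + 3720² = 362521600 + 13838400 = 376360000 = 19400² ✓
Triple: (3720, 19040, 19400)

(3720, 19040, 19400)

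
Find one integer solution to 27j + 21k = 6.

Step 1: Check solvability.
gcd(27, 21) = 3
Since 3 divides 6, solutions exist.

Step 2: Apply extended Euclidean algorithm to find gcd.
We find integers such that 27*x0 + 21*y0 = 3

Step 3: Scale the particular solution.
Multiply by 6/3 = 2:
j = -6, k = 8

Step 4: Verify.
27*(-6) + 21*(8) = 6 = 6 ✓

j = -6, k = 8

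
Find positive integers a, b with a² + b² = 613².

We need a² + b² = 613² = 375769.
Trying: 35² + 612² = 1225 + 374544 = 375769 ✓

(35, 612, 613)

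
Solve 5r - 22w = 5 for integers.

Step 1: Check solvability.
gcd(5, 22) = 1
Since 1 divides 5, solutions exist.

Step 2: Apply extended Euclidean algorithm to find gcd.
We find integers such that 5*x0 + 22*y0 = 1

Step 3: Scale the particular solution.
Multiply by 5/1 = 5:
r = 45, w = 10

Step 4: Verify.
5*(45) - 22*(10) = 5 = 5 ✓

r = 45, w = 10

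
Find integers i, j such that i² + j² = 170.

We need to find integers i, j > 0 such that i² + j² = 170.
Trying i = 1: j² = 170 - 1² = 170 - 1 = 169
j = 13
Check: 1² + 13² = 1 + 169 = 170 ✓

170 = 1² + 13²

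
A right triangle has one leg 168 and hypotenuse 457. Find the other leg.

a² = c² - b² = 208849 - 28224 = 180625
a = 425

425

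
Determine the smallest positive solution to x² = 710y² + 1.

We seek the smallest positive integers (x, y) with x² - 710y² = 1, i.e., x² = 710y² + 1.
Try successive y values:
y = 1: x² = 710·1² + 1 = 711, not a perfect square
y = 2: x² = 710·2² + 1 = 2841, not a perfect square
y = 3: x² = 710·3² + 1 = 6391, not a perfect square
... continuing the search (or via continued fractions) ...
y = 48: x² = 710·48² + 1 = 1635841, x = 1279 ✓

Verify: 1279² - 710·48² = 1635841 - 1635840 = 1 ✓

x = 1279, y = 48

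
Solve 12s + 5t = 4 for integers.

Step 1: Check solvability.
gcd(12, 5) = 1
Since 1 divides 4, solutions exist.

Step 2: Apply extended Euclidean algorithm to find gcd.
We find integers such that 12*x0 + 5*y0 = 1

Step 3: Scale the particular solution.
Multiply by 4/1 = 4:
s = -8, t = 20

Step 4: Verify.
12*(-8) + 5*(20) = 4 = 4 ✓

s = -8, t = 20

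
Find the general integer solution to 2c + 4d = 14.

Step 1: Compute gcd(2, 4) = 2.
Since 2 divides 14, solutions exist.

Step 2: Find a particular solution using extended Euclidean algorithm.
We get c₀ = 7, d₀ = 0.
Check: 2*7 + 4*0 = 14 = 14 ✓

Step 3: Write the general solution.
c = 7 + (4/2)t = 7 + 2t
d = 0 - (2/2)t = 0 - 1t
for any integer t.

c = 7 + 2t, d = 0 - 1t for integer t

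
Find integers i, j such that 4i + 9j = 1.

Step 1: Check solvability.
gcd(4, 9) = 1
Since 1 divides 1, solutions exist.

Step 2: Apply extended Euclidean algorithm to find gcd.
We find integers such that 4*x0 + 9*y0 = 1

Step 3: Scale the particular solution.
Multiply by 1/1 = 1:
i = -2, j = 1

Step 4: Verify.
4*(-2) + 9*(1) = 1 = 1 ✓

i = -2, j = 1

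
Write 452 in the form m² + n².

We need to find integers m, n > 0 such that m² + n² = 452.
Trying m = 14: n² = 452 - 14² = 452 - 196 = 256
n = 16
Check: 14² + 16² = 196 + 256 = 452 ✓

452 = 14² + 16²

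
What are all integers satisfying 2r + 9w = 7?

Step 1: Compute gcd(2, 9) = 1.
Since 1 divides 7, solutions exist.

Step 2: Find a particular solution using extended Euclidean algorithm.
We get r₀ = -28, w₀ = 7.
Check: 2*-28 + 9*7 = 7 = 7 ✓

Step 3: Write the general solution.
r = -28 + (9/1)t = -28 + 9t
w = 7 - (2/1)t = 7 - 2t
for any integer t.

r = -28 + 9t, w = 7 - 2t for integer t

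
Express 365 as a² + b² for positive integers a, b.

We need to find integers a, b > 0 such that a² + b² = 365.
Trying a = 2: b² = 365 - 2² = 365 - 4 = 361
b = 19
Check: 2² + 19² = 4 + 361 = 365 ✓

365 = 2² + 19²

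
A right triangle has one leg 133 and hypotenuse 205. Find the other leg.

b² = c² - a² = 42025 - 17689 = 24336
b = 156

156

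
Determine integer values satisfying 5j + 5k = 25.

Step 1: Check solvability.
gcd(5, 5) = 5
Since 5 divides 25, solutions exist.

Step 2: Apply extended Euclidean algorithm to find gcd.
We find integers such that 5*x0 + 5*y0 = 5

Step 3: Scale the particular solution.
Multiply by 25/5 = 5:
j = 0, k = 5

Step 4: Verify.
5*(0) + 5*(5) = 25 = 25 ✓

j = 0, k = 5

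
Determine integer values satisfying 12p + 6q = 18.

Step 1: Check solvability.
gcd(12, 6) = 6
Since 6 divides 18, solutions exist.

Step 2: Apply extended Euclidean algorithm to find gcd.
We find integers such that 12*x0 + 6*y0 = 6

Step 3: Scale the particular solution.
Multiply by 18/6 = 3:
p = 0, q = 3

Step 4: Verify.
12*(0) + 6*(3) = 18 = 18 ✓

p = 0, q = 3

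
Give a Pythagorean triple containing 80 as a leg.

We need the other leg and hypotenuse such that 80² + x² = c².
Take x = 315, c = 325: 80² + 315² = 6400 + 99225 = 105625 = 325² ✓
Triple: (315, 80, 325)

(315, 80, 325)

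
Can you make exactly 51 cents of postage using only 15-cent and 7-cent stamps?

We need non-negative x, y with 15x + 7y = 51.
gcd(15, 7) = 1 divides 51, so integer solutions exist.
Search for a non-negative one: x = 2 gives 7y = 51 - 30 = 21, so y = 3.
Check: 15·2 + 7·3 = 51 ✓

Yes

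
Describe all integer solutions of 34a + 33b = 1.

Step 1: Compute gcd(34, 33) = 1.
Since 1 divides 1, solutions exist.

Step 2: Find a particular solution using extended Euclidean algorithm.
We get a₀ = 1, b₀ = -1.
Check: 34*1 + 33*-1 = 1 = 1 ✓

Step 3: Write the general solution.
a = 1 + (33/1)t = 1 + 33t
b = -1 - (34/1)t = -1 - 34t
for any integer t.

a = 1 + 33t, b = -1 - 34t for integer t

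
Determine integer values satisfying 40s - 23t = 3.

Step 1: Check solvability.
gcd(40, 23) = 1
Since 1 divides 3, solutions exist.

Step 2: Apply extended Euclidean algorithm to find gcd.
We find integers such that 40*x0 + 23*y0 = 1

Step 3: Scale the particular solution.
Multiply by 3/1 = 3:
s = -12, t = -21

Step 4: Verify.
40*(-12) - 23*(-21) = 3 = 3 ✓

s = -12, t = -21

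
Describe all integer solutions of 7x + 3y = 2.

Step 1: Compute gcd(7, 3) = 1.
Since 1 divides 2, solutions exist.

Step 2: Find a particular solution using extended Euclidean algorithm.
We get x₀ = 2, y₀ = -4.
Check: 7*2 + 3*-4 = 2 = 2 ✓

Step 3: Write the general solution.
x = 2 + (3/1)t = 2 + 3t
y = -4 - (7/1)t = -4 - 7t
for any integer t.

x = 2 + 3t, y = -4 - 7t for integer t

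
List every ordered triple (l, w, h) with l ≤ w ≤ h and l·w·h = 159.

Iterate l from 1 to ⌊159^(1/3)⌋. For each l dividing 159, iterate w ≥ l with w dividing 159/l, and set h = 159/(l·w).
Triples found (2): (1×1×159), (1×3×53)

(1×1×159), (1×3×53)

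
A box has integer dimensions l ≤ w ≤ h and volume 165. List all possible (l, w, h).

Iterate l from 1 to ⌊165^(1/3)⌋. For each l dividing 165, iterate w ≥ l with w dividing 165/l, and set h = 165/(l·w).
Triples found (5): (1×1×165), (1×3×55), (1×5×33), (1×11×15), (3×5×11)

(1×1×165), (1×3×55), (1×5×33), (1×11×15), (3×5×11)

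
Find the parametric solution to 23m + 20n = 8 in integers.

Step 1: Compute gcd(23, 20) = 1.
Since 1 divides 8, solutions exist.

Step 2: Find a particular solution using extended Euclidean algorithm.
We get m₀ = 56, n₀ = -64.
Check: 23*56 + 20*-64 = 8 = 8 ✓

Step 3: Write the general solution.
m = 56 + (20/1)t = 56 + 20t
n = -64 - (23/1)t = -64 - 23t
for any integer t.

m = 56 + 20t, n = -64 - 23t for integer t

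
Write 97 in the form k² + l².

We need to find integers k, l > 0 such that k² + l² = 97.
Trying k = 4: l² = 97 - 4² = 97 - 16 = 81
l = 9
Check: 4² + 9² = 16 + 81 = 97 ✓

97 = 4² + 9²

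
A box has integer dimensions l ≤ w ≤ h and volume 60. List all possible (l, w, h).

Iterate l from 1 to ⌊60^(1/3)⌋. For each l dividing 60, iterate w ≥ l with w dividing 60/l, and set h = 60/(l·w).
Triples found (10): (1×1×60), (1×2×30), (1×3×20), (1×4×15), (1×5×12), (1×6×10), (2×2×15), (2×3×10), (2×5×6), (3×4×5)

(1×1×60), (1×2×30), (1×3×20), (1×4×15), (1×5×12), (1×6×10), (2×2×15), (2×3×10), (2×5×6), (3×4×5)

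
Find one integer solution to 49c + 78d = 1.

Step 1: Check solvability.
gcd(49, 78) = 1
Since 1 divides 1, solutions exist.

Step 2: Apply extended Euclidean algorithm to find gcd.
We find integers such that 49*x0 + 78*y0 = 1

Step 3: Scale the particular solution.
Multiply by 1/1 = 1:
c = -35, d = 22

Step 4: Verify.
49*(-35) + 78*(22) = 1 = 1 ✓

c = -35, d = 22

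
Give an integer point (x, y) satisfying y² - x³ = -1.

Try small integer x values and check whether x³ - 1 is a perfect square.
x = 1: x³ - 1 = 1³ - 1 = 1 - 1 = 0
Is 0 a perfect square? 0² = 0 ✓
So (x, y) = (1, 0) is a solution.

x = 1, y = 0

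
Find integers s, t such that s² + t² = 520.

We need to find integers s, t > 0 such that s² + t² = 520.
Trying s = 6: t² = 520 - 6² = 520 - 36 = 484
t = 22
Check: 6² + 22² = 36 + 484 = 520 ✓

520 = 6² + 22²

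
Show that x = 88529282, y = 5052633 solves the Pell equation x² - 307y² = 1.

Compute x² = 88529282² = 7837433771435524
Compute 307y² = 307·5052633² = 307·25529100232689 = 7837433771435523
x² - 307y² = 7837433771435524 - 7837433771435523 = 1
Since this equals 1, (88529282, 5052633) is a solution.

Yes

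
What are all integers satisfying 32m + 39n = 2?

Step 1: Compute gcd(32, 39) = 1.
Since 1 divides 2, solutions exist.

Step 2: Find a particular solution using extended Euclidean algorithm.
We get m₀ = 22, n₀ = -18.
Check: 32*22 + 39*-18 = 2 = 2 ✓

Step 3: Write the general solution.
m = 22 + (39/1)t = 22 + 39t
n = -18 - (32/1)t = -18 - 32t
for any integer t.

m = 22 + 39t, n = -18 - 32t for integer t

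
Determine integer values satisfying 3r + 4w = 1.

Step 1: Check solvability.
gcd(3, 4) = 1
Since 1 divides 1, solutions exist.

Step 2: Apply extended Euclidean algorithm to find gcd.
We find integers such that 3*x0 + 4*y0 = 1

Step 3: Scale the particular solution.
Multiply by 1/1 = 1:
r = -1, w = 1

Step 4: Verify.
3*(-1) + 4*(1) = 1 = 1 ✓

r = -1, w = 1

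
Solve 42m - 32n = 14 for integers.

Step 1: Check solvability.
gcd(42, 32) = 2
Since 2 divides 14, solutions exist.

Step 2: Apply extended Euclidean algorithm to find gcd.
We find integers such that 42*x0 + 32*y0 = 2

Step 3: Scale the particular solution.
Multiply by 14/2 = 7:
m = -21, n = -28

Step 4: Verify.
42*(-21) - 32*(-28) = 14 = 14 ✓

m = -21, n = -28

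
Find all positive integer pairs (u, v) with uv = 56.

The positive divisors of 56 are: 1, 2, 4, 7, 8, 14, 28, 56.
Each divisor d gives the pair (d, 56/d):
(1, 56), (2, 28), (4, 14), (7, 8), (8, 7), (14, 4), (28, 2), (56, 1)

(1, 56), (2, 28), (4, 14), (7, 8), (8, 7), (14, 4), (28, 2), (56, 1)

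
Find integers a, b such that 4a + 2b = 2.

Step 1: Check solvability.
gcd(4, 2) = 2
Since 2 divides 2, solutions exist.

Step 2: Apply extended Euclidean algorithm to find gcd.
We find integers such that 4*x0 + 2*y0 = 2

Step 3: Scale the particular solution.
Multiply by 2/2 = 1:
a = 0, b = 1

Step 4: Verify.
4*(0) + 2*(1) = 2 = 2 ✓

a = 0, b = 1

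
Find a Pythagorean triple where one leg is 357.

We need the other leg and hypotenuse such that 357² + x² = c².
Take x = 360, c = 507: 357² + 360² = 127449 + 129600 = 257049 = 507² ✓
Triple: (357, 360, 507)

(357, 360, 507)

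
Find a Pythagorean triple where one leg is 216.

We need the other leg and hypotenuse such that 216² + x² = c².
Take x = 2912, c = 2920: 216² + 2912² = 46656 + 8479744 = 8526400 = 2920² ✓
Triple: (216, 2912, 2920)

(216, 2912, 2920)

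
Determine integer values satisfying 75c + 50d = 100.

Step 1: Check solvability.
gcd(75, 50) = 25
Since 25 divides 100, solutions exist.

Step 2: Apply extended Euclidean algorithm to find gcd.
We find integers such that 75*x0 + 50*y0 = 25

Step 3: Scale the particular solution.
Multiply by 100/25 = 4:
c = 4, d = -4

Step 4: Verify.
75*(4) + 50*(-4) = 100 = 100 ✓

c = 4, d = -4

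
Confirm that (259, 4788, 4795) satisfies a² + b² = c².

Compute a² + b² = 259² + 4788² = 67081 + 22924944 = 22992025
Compute c² = 4795² = 22992025
Since 22992025 = 22992025, confirmed.

Yes, it is a Pythagorean triple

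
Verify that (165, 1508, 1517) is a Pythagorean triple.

Compute a² + b² = 165² + 1508² = 27225 + 2274064 = 2301289
Compute c² = 1517² = 2301289
Since 2301289 = 2301289, confirmed.

Yes, it is a Pythagorean triple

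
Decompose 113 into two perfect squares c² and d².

We need to find integers c, d > 0 such that c² + d² = 113.
Trying c = 7: d² = 113 - 7² = 113 - 49 = 64
d = 8
Check: 7² + 8² = 49 + 64 = 113 ✓

113 = 7² + 8²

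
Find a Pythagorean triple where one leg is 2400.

We need the other leg and hypotenuse such that 2400² + x² = c².
Take x = 1924, c = 3076: 2400² + 1924² = 5760000 + 3701776 = 9461776 = 3076² ✓
Triple: (1924, 2400, 3076)

(1924, 2400, 3076)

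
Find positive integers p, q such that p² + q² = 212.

Search for p with 212 - p² a perfect square.
p = 4: 212 - 4² = 212 - 16 = 196 = 14² ✓
So p = 4, q = 14.

p = 4, q = 14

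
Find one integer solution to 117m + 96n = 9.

Step 1: Check solvability.
gcd(117, 96) = 3
Since 3 divides 9, solutions exist.

Step 2: Apply extended Euclidean algorithm to find gcd.
We find integers such that 117*x0 + 96*y0 = 3

Step 3: Scale the particular solution.
Multiply by 9/3 = 3:
m = -27, n = 33

Step 4: Verify.
117*(-27) + 96*(33) = 9 = 9 ✓

m = -27, n = 33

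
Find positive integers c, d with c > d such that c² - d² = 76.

Factor: c² - d² = (c+d)(c-d) = 76.
We need two factors of 76 with the same parity.
Use c+d = 38 and c-d = 2 (product 38·2 = 76).
Adding: 2c = 40, so c = 20.
Subtracting: 2d = 36, so d = 18.
Check: 20² - 18² = 400 - 324 = 76 ✓

c = 20, d = 18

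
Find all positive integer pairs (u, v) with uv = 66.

The positive divisors of 66 are: 1, 2, 3, 6, 11, 22, 33, 66.
Each divisor d gives the pair (d, 66/d):
(1, 66), (2, 33), (3, 22), (6, 11), (11, 6), (22, 3), (33, 2), (66, 1)

(1, 66), (2, 33), (3, 22), (6, 11), (11, 6), (22, 3), (33, 2), (66, 1)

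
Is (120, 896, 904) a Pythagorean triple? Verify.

Compute a² + b² = 120² + 896² = 14400 + 802816 = 817216
Compute c² = 904² = 817216
Since 817216 = 817216, confirmed.

Yes, it is a Pythagorean triple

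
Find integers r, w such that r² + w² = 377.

We need to find integers r, w > 0 such that r² + w² = 377.
Trying r = 4: w² = 377 - 4² = 377 - 16 = 361
w = 19
Check: 4² + 19² = 16 + 361 = 377 ✓

377 = 4² + 19²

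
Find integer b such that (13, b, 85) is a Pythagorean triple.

b² = c² - a² = 85² - 13² = 7225 - 169 = 7056
b = sqrt(7056) = 84

84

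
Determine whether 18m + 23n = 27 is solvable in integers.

Step 1: Compute gcd(18, 23).
gcd(18, 23) = 1

Step 2: Check divisibility.
Does 1 divide 27? 27 = 1 x 27, so yes.

By the theorem on linear Diophantine equations, 18m + 23n = 27 has integer solutions if and only if gcd(18, 23) divides 27. Since 1 | 27, solutions exist.

Yes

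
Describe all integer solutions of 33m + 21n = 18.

Step 1: Compute gcd(33, 21) = 3.
Since 3 divides 18, solutions exist.

Step 2: Find a particular solution using extended Euclidean algorithm.
We get m₀ = 12, n₀ = -18.
Check: 33*12 + 21*-18 = 18 = 18 ✓

Step 3: Write the general solution.
m = 12 + (21/3)t = 12 + 7t
n = -18 - (33/3)t = -18 - 11t
for any integer t.

m = 12 + 7t, n = -18 - 11t for integer t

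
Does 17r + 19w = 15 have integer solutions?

Step 1: Compute gcd(17, 19).
gcd(17, 19) = 1

Step 2: Check divisibility.
Does 1 divide 15? 15 = 1 x 15, so yes.

By the theorem on linear Diophantine equations, 17r + 19w = 15 has integer solutions if and only if gcd(17, 19) divides 15. Since 1 | 15, solutions exist.

Yes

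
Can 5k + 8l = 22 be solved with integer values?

Step 1: Compute gcd(5, 8).
gcd(5, 8) = 1

Step 2: Check divisibility.
Does 1 divide 22? 22 = 1 x 22, so yes.

By the theorem on linear Diophantine equations, 5k + 8l = 22 has integer solutions if and only if gcd(5, 8) divides 22. Since 1 | 22, solutions exist.

Yes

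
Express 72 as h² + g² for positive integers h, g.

We need to find integers h, g > 0 such that h² + g² = 72.
Trying h = 6: g² = 72 - 6² = 72 - 36 = 36
g = 6
Check: 6² + 6² = 36 + 36 = 72 ✓

72 = 6² + 6²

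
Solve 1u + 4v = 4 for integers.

Step 1: Check solvability.
gcd(1, 4) = 1
Since 1 divides 4, solutions exist.

Step 2: Apply extended Euclidean algorithm to find gcd.
We find integers such that 1*x0 + 4*y0 = 1

Step 3: Scale the particular solution.
Multiply by 4/1 = 4:
u = 4, v = 0

Step 4: Verify.
1*(4) + 4*(0) = 4 = 4 ✓

u = 4, v = 0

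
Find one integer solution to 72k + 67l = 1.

Step 1: Check solvability.
gcd(72, 67) = 1
Since 1 divides 1, solutions exist.

Step 2: Apply extended Euclidean algorithm to find gcd.
We find integers such that 72*x0 + 67*y0 = 1

Step 3: Scale the particular solution.
Multiply by 1/1 = 1:
k = 27, l = -29

Step 4: Verify.
72*(27) + 67*(-29) = 1 = 1 ✓

k = 27, l = -29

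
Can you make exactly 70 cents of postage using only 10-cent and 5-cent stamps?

We need non-negative x, y with 10x + 5y = 70.
gcd(10, 5) = 5 divides 70, so integer solutions exist.
Search for a non-negative one: x = 0 gives 5y = 70 - 0 = 70, so y = 14.
Check: 10·0 + 5·14 = 70 ✓

Yes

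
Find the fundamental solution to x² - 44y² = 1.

We seek the smallest positive integers (x, y) with x² - 44y² = 1, i.e., x² = 44y² + 1.
Try successive y values:
y = 1: x² = 44·1² + 1 = 45, not a perfect square
y = 2: x² = 44·2² + 1 = 177, not a perfect square
y = 3: x² = 44·3² + 1 = 397, not a perfect square
... continuing the search (or via continued fractions) ...
y = 30: x² = 44·30² + 1 = 39601, x = 199 ✓

Verify: 199² - 44·30² = 39601 - 39600 = 1 ✓

x = 199, y = 30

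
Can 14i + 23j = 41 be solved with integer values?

Step 1: Compute gcd(14, 23).
gcd(14, 23) = 1

Step 2: Check divisibility.
Does 1 divide 41? 41 = 1 x 41, so yes.

By the theorem on linear Diophantine equations, 14i + 23j = 41 has integer solutions if and only if gcd(14, 23) divides 41. Since 1 | 41, solutions exist.

Yes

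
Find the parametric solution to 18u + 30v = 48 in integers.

Step 1: Compute gcd(18, 30) = 6.
Since 6 divides 48, solutions exist.

Step 2: Find a particular solution using extended Euclidean algorithm.
We get u₀ = 16, v₀ = -8.
Check: 18*16 + 30*-8 = 48 = 48 ✓

Step 3: Write the general solution.
u = 16 + (30/6)t = 16 + 5t
v = -8 - (18/6)t = -8 - 3t
for any integer t.

u = 16 + 5t, v = -8 - 3t for integer t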